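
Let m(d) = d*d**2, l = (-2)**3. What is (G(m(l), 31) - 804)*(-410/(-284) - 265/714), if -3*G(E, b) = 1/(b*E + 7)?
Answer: -208054302623/241278093 ≈ -862.30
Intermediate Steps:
l = -8
m(d) = d**3
G(E, b) = -1/(3*(7 + E*b)) (G(E, b) = -1/(3*(b*E + 7)) = -1/(3*(E*b + 7)) = -1/(3*(7 + E*b)))
(G(m(l), 31) - 804)*(-410/(-284) - 265/714) = (-1/(21 + 3*(-8)**3*31) - 804)*(-410/(-284) - 265/714) = (-1/(21 + 3*(-512)*31) - 804)*(-410*(-1/284) - 265*1/714) = (-1/(21 - 47616) - 804)*(205/142 - 265/714) = (-1/(-47595) - 804)*(27185/25347) = (-1*(-1/47595) - 804)*(27185/25347) = (1/47595 - 804)*(27185/25347) = -38266379/47595*27185/25347 = -208054302623/241278093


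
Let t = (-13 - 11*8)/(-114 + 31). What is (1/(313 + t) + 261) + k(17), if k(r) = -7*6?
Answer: 5711603/26080 ≈ 219.00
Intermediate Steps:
k(r) = -42
t = 101/83 (t = (-13 - 88)/(-83) = -101*(-1/83) = 101/83 ≈ 1.2169)
(1/(313 + t) + 261) + k(17) = (1/(313 + 101/83) + 261) - 42 = (1/(26080/83) + 261) - 42 = (83/26080 + 261) - 42 = 6806963/26080 - 42 = 5711603/26080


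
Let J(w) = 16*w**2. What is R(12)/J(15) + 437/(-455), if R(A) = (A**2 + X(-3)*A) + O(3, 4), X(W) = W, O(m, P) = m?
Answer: -101513/109200 ≈ -0.92961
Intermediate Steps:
R(A) = 3 + A**2 - 3*A (R(A) = (A**2 - 3*A) + 3 = 3 + A**2 - 3*A)
R(12)/J(15) + 437/(-455) = (3 + 12**2 - 3*12)/((16*15**2)) + 437/(-455) = (3 + 144 - 36)/((16*225)) + 437*(-1/455) = 111/3600 - 437/455 = 111*(1/3600) - 437/455 = 37/1200 - 437/455 = -101513/109200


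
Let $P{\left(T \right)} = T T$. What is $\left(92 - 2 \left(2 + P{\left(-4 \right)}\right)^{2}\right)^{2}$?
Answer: $309136$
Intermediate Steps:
$P{\left(T \right)} = T^{2}$
$\left(92 - 2 \left(2 + P{\left(-4 \right)}\right)^{2}\right)^{2} = \left(92 - 2 \left(2 + \left(-4\right)^{2}\right)^{2}\right)^{2} = \left(92 - 2 \left(2 + 16\right)^{2}\right)^{2} = \left(92 - 2 \cdot 18^{2}\right)^{2} = \left(92 - 648\right)^{2} = \left(-556\right)^{2} = 309136$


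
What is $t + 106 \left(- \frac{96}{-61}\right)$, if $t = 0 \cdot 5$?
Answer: $\frac{10176}{61} \approx 166.82$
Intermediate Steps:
$t = 0$
$t + 106 \left(- \frac{96}{-61}\right) = 0 + 106 \left(- \frac{96}{-61}\right) = 0 + 106 \left(\left(-96\right) \left(- \frac{1}{61}\right)\right) = 0 + 106 \cdot \frac{96}{61} = 0 + \frac{10176}{61} = \frac{10176}{61}$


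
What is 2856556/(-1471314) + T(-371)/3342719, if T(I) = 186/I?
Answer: -1771277311756424/912324108243093 ≈ -1.9415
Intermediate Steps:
2856556/(-1471314) + T(-371)/3342719 = 2856556/(-1471314) + (186/(-371))/3342719 = 2856556*(-1/1471314) + (186*(-1/371))*(1/3342719) = -1428278/735657 - 186/371*1/3342719 = -1428278/735657 - 186/1240148749 = -1771277311756424/912324108243093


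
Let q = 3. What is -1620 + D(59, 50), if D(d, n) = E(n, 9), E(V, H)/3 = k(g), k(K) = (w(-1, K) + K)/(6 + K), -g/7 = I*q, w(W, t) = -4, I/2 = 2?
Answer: -21016/13 ≈ -1616.6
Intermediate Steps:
I = 4 (I = 2*2 = 4)
g = -84 (g = -28*3 = -7*12 = -84)
k(K) = (-4 + K)/(6 + K)
E(V, H) = 44/13 (E(V, H) = 3*((-4 - 84)/(6 - 84)) = 3*(-88/(-78)) = 3*(-1/78*(-88)) = 3*(44/39) = 44/13)
D(d, n) = 44/13
-1620 + D(59, 50) = -1620 + 44/13 = -21016/13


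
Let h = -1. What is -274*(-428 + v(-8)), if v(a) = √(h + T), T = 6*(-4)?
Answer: 117272 - 1370*I ≈ 1.1727e+5 - 1370.0*I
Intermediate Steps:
T = -24
v(a) = 5*I (v(a) = √(-1 - 24) = √(-25) = 5*I)
-274*(-428 + v(-8)) = -274*(-428 + 5*I) = 117272 - 1370*I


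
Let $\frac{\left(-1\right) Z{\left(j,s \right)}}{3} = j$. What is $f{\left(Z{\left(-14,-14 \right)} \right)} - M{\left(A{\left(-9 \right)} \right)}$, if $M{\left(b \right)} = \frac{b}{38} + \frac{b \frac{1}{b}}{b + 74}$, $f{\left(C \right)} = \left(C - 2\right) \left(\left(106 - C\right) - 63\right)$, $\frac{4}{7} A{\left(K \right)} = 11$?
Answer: $\frac{2238511}{56696} \approx 39.483$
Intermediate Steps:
$Z{\left(j,s \right)} = - 3 j$
$A{\left(K \right)} = \frac{77}{4}$ ($A{\left(K \right)} = \frac{7}{4} \cdot 11 = \frac{77}{4}$)
$f{\left(C \right)} = \left(-2 + C\right) \left(43 - C\right)$
$M{\left(b \right)} = \frac{1}{74 + b} + \frac{b}{38}$ ($M{\left(b \right)} = b \frac{1}{38} + 1 \frac{1}{74 + b} = \frac{b}{38} + \frac{1}{74 + b} = \frac{1}{74 + b} + \frac{b}{38}$)
$f{\left(Z{\left(-14,-14 \right)} \right)} - M{\left(A{\left(-9 \right)} \right)} = \left(-86 - \left(\left(-3\right) \left(-14\right)\right)^{2} + 45 \left(\left(-3\right) \left(-14\right)\right)\right) - \frac{38 + \left(\frac{77}{4}\right)^{2} + 74 \cdot \frac{77}{4}}{38 \left(74 + \frac{77}{4}\right)} = \left(-86 - 42^{2} + 45 \cdot 42\right) - \frac{38 + \frac{5929}{16} + \frac{2849}{2}}{38 \cdot \frac{373}{4}} = \left(-86 - 1764 + 1890\right) - \frac{1}{38} \cdot \frac{4}{373} \cdot \frac{29329}{16} = \left(-86 - 1764 + 1890\right) - \frac{29329}{56696} = 40 - \frac{29329}{56696} = \frac{2238511}{56696}$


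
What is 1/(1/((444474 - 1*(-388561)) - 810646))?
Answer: 22389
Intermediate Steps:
1/(1/((444474 - 1*(-388561)) - 810646)) = 1/(1/((444474 + 388561) - 810646)) = 1/(1/(833035 - 810646)) = 1/(1/22389) = 22389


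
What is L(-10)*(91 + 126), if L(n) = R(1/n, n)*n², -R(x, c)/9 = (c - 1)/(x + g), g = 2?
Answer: 21483000/19 ≈ 1.1307e+6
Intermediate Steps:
R(x, c) = -9*(-1 + c)/(2 + x) (R(x, c) = -9*(c - 1)/(x + 2) = -9*(-1 + c)/(2 + x))
L(n) = 9*n²*(1 - n)/(2 + 1/n) (L(n) = (9*(1 - n)/(2 + 1/n))*n² = 9*n²*(1 - n)/(2 + 1/n))
L(-10)*(91 + 126) = (9*(-10)³*(1 - 1*(-10))/(1 + 2*(-10)))*(91 + 126) = (9*(-1000)*(1 + 10)/(1 - 20))*217 = (9*(-1000)*11/(-19))*217 = (9*(-1000)*(-1/19)*11)*217 = (99000/19)*217 = 21483000/19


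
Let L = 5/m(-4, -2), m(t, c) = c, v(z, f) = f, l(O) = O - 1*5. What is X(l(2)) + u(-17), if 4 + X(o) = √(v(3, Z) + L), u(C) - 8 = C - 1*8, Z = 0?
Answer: -21 + I*√10/2 ≈ -21.0 + 1.5811*I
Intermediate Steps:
u(C) = C (u(C) = 8 + (C - 1*8) = 8 + (C - 8) = 8 + (-8 + C) = C)
l(O) = -5 + O (l(O) = O - 5 = -5 + O)
L = -5/2 (L = 5/(-2) = 5*(-½) = -5/2 ≈ -2.5000)
X(o) = -4 + I*√10/2 (X(o) = -4 + √(0 - 5/2) = -4 + √(-5/2) = -4 + I*√10/2)
X(l(2)) + u(-17) = (-4 + I*√10/2) - 17 = -21 + I*√10/2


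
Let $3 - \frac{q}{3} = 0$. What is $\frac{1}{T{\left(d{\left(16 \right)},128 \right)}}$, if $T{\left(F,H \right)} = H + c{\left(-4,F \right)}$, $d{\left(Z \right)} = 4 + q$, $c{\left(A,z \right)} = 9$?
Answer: $\frac{1}{137} \approx 0.0072993$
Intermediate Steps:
$q = 9$ ($q = 9 - 0 = 9 + 0 = 9$)
$d{\left(Z \right)} = 13$ ($d{\left(Z \right)} = 4 + 9 = 13$)
$T{\left(F,H \right)} = 9 + H$ ($T{\left(F,H \right)} = H + 9 = 9 + H$)
$\frac{1}{T{\left(d{\left(16 \right)},128 \right)}} = \frac{1}{9 + 128} = \frac{1}{137}$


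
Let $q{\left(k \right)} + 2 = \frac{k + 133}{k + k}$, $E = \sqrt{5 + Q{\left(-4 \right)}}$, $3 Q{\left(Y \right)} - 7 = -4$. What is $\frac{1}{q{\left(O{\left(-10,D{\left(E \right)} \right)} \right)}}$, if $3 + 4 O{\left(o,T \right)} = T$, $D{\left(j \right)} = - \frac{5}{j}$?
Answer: $- \frac{6442}{585287} - \frac{5320 \sqrt{6}}{1755861} \approx -0.018428$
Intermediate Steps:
$Q{\left(Y \right)} = 1$ ($Q{\left(Y \right)} = \frac{7}{3} + \frac{1}{3} \left(-4\right) = \frac{7}{3} - \frac{4}{3} = 1$)
$E = \sqrt{6}$ ($E = \sqrt{5 + 1} = \sqrt{6} \approx 2.4495$)
$O{\left(o,T \right)} = - \frac{3}{4} + \frac{T}{4}$
$q{\left(k \right)} = -2 + \frac{133 + k}{2 k}$ ($q{\left(k \right)} = -2 + \frac{k + 133}{k + k} = -2 + \frac{133 + k}{2 k}$)
$\frac{1}{q{\left(O{\left(-10,D{\left(E \right)} \right)} \right)}} = \frac{1}{\frac{1}{2} \frac{1}{- \frac{3}{4} + \frac{\left(-5\right) \frac{1}{\sqrt{6}}}{4}} \left(133 - 3 \left(- \frac{3}{4} + \frac{\left(-5\right) \frac{1}{\sqrt{6}}}{4}\right)\right)} = \frac{1}{\frac{1}{2} \frac{1}{- \frac{3}{4} + \frac{\left(-5\right) \frac{\sqrt{6}}{6}}{4}} \left(133 - 3 \left(- \frac{3}{4} + \frac{\left(-5\right) \frac{\sqrt{6}}{6}}{4}\right)\right)} = \frac{1}{\frac{1}{2} \frac{1}{- \frac{3}{4} + \frac{\left(- \frac{5}{6}\right) \sqrt{6}}{4}} \left(133 - 3 \left(- \frac{3}{4} + \frac{\left(- \frac{5}{6}\right) \sqrt{6}}{4}\right)\right)} = \frac{1}{\frac{1}{2} \frac{1}{- \frac{3}{4} - \frac{5 \sqrt{6}}{24}} \left(133 - 3 \left(- \frac{3}{4} - \frac{5 \sqrt{6}}{24}\right)\right)} = \frac{1}{\frac{1}{2} \frac{1}{- \frac{3}{4} - \frac{5 \sqrt{6}}{24}} \left(133 + \left(\frac{9}{4} + \frac{5 \sqrt{6}}{8}\right)\right)} = \frac{1}{\frac{1}{2} \frac{1}{- \frac{3}{4} - \frac{5 \sqrt{6}}{24}} \left(\frac{541}{4} + \frac{5 \sqrt{6}}{8}\right)} = \frac{2 \left(- \frac{3}{4} - \frac{5 \sqrt{6}}{24}\right)}{\frac{541}{4} + \frac{5 \sqrt{6}}{8}}$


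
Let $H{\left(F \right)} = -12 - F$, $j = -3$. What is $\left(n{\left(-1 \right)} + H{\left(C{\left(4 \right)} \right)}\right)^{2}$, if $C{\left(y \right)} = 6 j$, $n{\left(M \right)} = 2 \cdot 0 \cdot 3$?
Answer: $36$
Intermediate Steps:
$n{\left(M \right)} = 0$ ($n{\left(M \right)} = 0 \cdot 3 = 0$)
$C{\left(y \right)} = -18$ ($C{\left(y \right)} = 6 \left(-3\right) = -18$)
$\left(n{\left(-1 \right)} + H{\left(C{\left(4 \right)} \right)}\right)^{2} = \left(0 - -6\right)^{2} = \left(0 + \left(-12 + 18\right)\right)^{2} = \left(0 + 6\right)^{2} = 6^{2} = 36$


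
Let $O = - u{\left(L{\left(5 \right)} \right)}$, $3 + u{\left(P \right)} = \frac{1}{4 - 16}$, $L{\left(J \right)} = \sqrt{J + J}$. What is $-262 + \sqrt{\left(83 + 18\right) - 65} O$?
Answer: $- \frac{487}{2} \approx -243.5$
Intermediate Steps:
$L{\left(J \right)} = \sqrt{2} \sqrt{J}$ ($L{\left(J \right)} = \sqrt{2 J} = \sqrt{2} \sqrt{J}$)
$u{\left(P \right)} = - \frac{37}{12}$ ($u{\left(P \right)} = -3 + \frac{1}{4 - 16} = -3 + \frac{1}{-12} = -3 - \frac{1}{12} = - \frac{37}{12}$)
$O = \frac{37}{12}$ ($O = \left(-1\right) \left(- \frac{37}{12}\right) = \frac{37}{12} \approx 3.0833$)
$-262 + \sqrt{\left(83 + 18\right) - 65} O = -262 + \sqrt{\left(83 + 18\right) - 65} \cdot \frac{37}{12} = -262 + \sqrt{101 - 65} \cdot \frac{37}{12} = -262 + \sqrt{36} \cdot \frac{37}{12} = -262 + 6 \cdot \frac{37}{12} = -262 + \frac{37}{2} = - \frac{487}{2}$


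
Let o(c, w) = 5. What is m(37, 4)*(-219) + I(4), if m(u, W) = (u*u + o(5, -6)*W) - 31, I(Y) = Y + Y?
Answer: -297394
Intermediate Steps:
I(Y) = 2*Y
m(u, W) = -31 + u² + 5*W (m(u, W) = (u*u + 5*W) - 31 = (u² + 5*W) - 31 = -31 + u² + 5*W)
m(37, 4)*(-219) + I(4) = (-31 + 37² + 5*4)*(-219) + 2*4 = (-31 + 1369 + 20)*(-219) + 8 = 1358*(-219) + 8 = -297402 + 8 = -297394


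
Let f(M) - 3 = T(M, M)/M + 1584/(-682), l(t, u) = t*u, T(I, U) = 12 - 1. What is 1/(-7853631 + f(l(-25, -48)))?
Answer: -37200/292155047659 ≈ -1.2733e-7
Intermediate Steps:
T(I, U) = 11
f(M) = 21/31 + 11/M (f(M) = 3 + (11/M + 1584/(-682)) = 3 + (11/M + 1584*(-1/682)) = 3 + (11/M - 72/31) = 3 + (-72/31 + 11/M) = 21/31 + 11/M)
1/(-7853631 + f(l(-25, -48))) = 1/(-7853631 + (21/31 + 11/((-25*(-48))))) = 1/(-7853631 + (21/31 + 11/1200)) = 1/(-7853631 + 25541/37200) = 1/(-292155047659/37200) = -37200/292155047659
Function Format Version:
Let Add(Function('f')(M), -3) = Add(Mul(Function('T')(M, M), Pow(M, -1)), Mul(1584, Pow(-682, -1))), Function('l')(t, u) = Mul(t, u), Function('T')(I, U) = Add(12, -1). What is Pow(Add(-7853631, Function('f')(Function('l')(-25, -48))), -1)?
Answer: Rational(-37200, 292155047659) ≈ -1.2733e-7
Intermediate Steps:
Function('T')(I, U) = 11
Function('f')(M) = Add(Rational(21, 31), Mul(11, Pow(M, -1))) (Function('f')(M) = Add(3, Add(Mul(11, Pow(M, -1)), Mul(1584, Pow(-682, -1)))) = Add(3, Add(Mul(11, Pow(M, -1)), Mul(1584, Rational(-1, 682)))) = Add(3, Add(Mul(11, Pow(M, -1)), Rational(-72, 31))) = Add(3, Add(Rational(-72, 31), Mul(11, Pow(M, -1)))) = Add(Rational(21, 31), Mul(11, Pow(M, -1))))
Pow(Add(-7853631, Function('f')(Function('l')(-25, -48))), -1) = Pow(Add(-7853631, Add(Rational(21, 31), Mul(11, Pow(Mul(-25, -48), -1)))), -1) = Pow(Add(-7853631, Add(Rational(21, 31), Mul(11, Pow(1200, -1)))), -1) = Pow(Add(-7853631, Add(Rational(21, 31), Mul(11, Rational(1, 1200)))), -1) = Pow(Add(-7853631, Add(Rational(21, 31), Rational(11, 1200))), -1) = Pow(Add(-7853631, Rational(25541, 37200)), -1) = Pow(Rational(-292155047659, 37200), -1) = Rational(-37200, 292155047659)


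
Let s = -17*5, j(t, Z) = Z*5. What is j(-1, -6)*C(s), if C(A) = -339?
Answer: 10170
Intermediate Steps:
j(t, Z) = 5*Z
s = -85
j(-1, -6)*C(s) = (5*(-6))*(-339) = -30*(-339) = 10170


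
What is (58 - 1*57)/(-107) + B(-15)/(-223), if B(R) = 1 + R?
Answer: 1275/23861 ≈ 0.053434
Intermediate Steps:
(58 - 1*57)/(-107) + B(-15)/(-223) = (58 - 1*57)/(-107) + (1 - 15)/(-223) = (58 - 57)*(-1/107) - 14*(-1/223) = 1*(-1/107) + 14/223 = -1/107 + 14/223 = 1275/23861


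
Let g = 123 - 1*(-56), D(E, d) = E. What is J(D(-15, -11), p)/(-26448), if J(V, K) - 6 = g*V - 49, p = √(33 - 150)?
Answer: 341/3306 ≈ 0.10315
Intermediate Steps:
p = 3*I*√13 (p = √(-117) = 3*I*√13 ≈ 10.817*I)
g = 179 (g = 123 + 56 = 179)
J(V, K) = -43 + 179*V (J(V, K) = 6 + (179*V - 49) = 6 + (-49 + 179*V) = -43 + 179*V)
J(D(-15, -11), p)/(-26448) = (-43 + 179*(-15))/(-26448) = (-43 - 2685)*(-1/26448) = -2728*(-1/26448) = 341/3306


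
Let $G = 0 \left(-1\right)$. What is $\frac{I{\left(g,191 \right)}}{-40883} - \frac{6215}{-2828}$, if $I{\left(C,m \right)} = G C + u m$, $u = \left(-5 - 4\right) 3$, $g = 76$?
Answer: $\frac{268671841}{115617124} \approx 2.3238$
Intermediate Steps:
$G = 0$
$u = -27$ ($u = \left(-9\right) 3 = -27$)
$I{\left(C,m \right)} = - 27 m$ ($I{\left(C,m \right)} = 0 C - 27 m = 0 - 27 m = - 27 m$)
$\frac{I{\left(g,191 \right)}}{-40883} - \frac{6215}{-2828} = \frac{\left(-27\right) 191}{-40883} - \frac{6215}{-2828} = \left(-5157\right) \left(- \frac{1}{40883}\right) - - \frac{6215}{2828} = \frac{5157}{40883} + \frac{6215}{2828} = \frac{268671841}{115617124}$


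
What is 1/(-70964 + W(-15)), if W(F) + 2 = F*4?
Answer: -1/71026 ≈ -1.4079e-5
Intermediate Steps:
W(F) = -2 + 4*F (W(F) = -2 + F*4 = -2 + 4*F)
1/(-70964 + W(-15)) = 1/(-70964 + (-2 + 4*(-15))) = 1/(-70964 + (-2 - 60)) = 1/(-70964 - 62) = 1/(-71026) = -1/71026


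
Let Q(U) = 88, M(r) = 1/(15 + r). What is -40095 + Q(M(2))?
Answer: -40007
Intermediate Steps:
-40095 + Q(M(2)) = -40095 + 88 = -40007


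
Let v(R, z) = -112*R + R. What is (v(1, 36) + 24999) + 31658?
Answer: 56546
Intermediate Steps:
v(R, z) = -111*R
(v(1, 36) + 24999) + 31658 = (-111*1 + 24999) + 31658 = (-111 + 24999) + 31658 = 24888 + 31658 = 56546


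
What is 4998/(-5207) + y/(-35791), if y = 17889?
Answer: -272031441/186363737 ≈ -1.4597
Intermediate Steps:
4998/(-5207) + y/(-35791) = 4998/(-5207) + 17889/(-35791) = 4998*(-1/5207) + 17889*(-1/35791) = -4998/5207 - 17889/35791 = -272031441/186363737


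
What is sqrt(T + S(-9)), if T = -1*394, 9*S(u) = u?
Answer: I*sqrt(395) ≈ 19.875*I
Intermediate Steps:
S(u) = u/9
T = -394
sqrt(T + S(-9)) = sqrt(-394 + (1/9)*(-9)) = sqrt(-394 - 1) = sqrt(-395) = I*sqrt(395)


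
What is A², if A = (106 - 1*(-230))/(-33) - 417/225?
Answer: 98585041/680625 ≈ 144.84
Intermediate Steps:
A = -9929/825 (A = (106 + 230)*(-1/33) - 417*1/225 = 336*(-1/33) - 139/75 = -112/11 - 139/75 = -9929/825 ≈ -12.035)
A² = (-9929/825)² = 98585041/680625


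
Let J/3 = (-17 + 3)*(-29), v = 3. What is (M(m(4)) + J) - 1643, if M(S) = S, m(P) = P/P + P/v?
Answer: -1268/3 ≈ -422.67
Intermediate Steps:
J = 1218 (J = 3*((-17 + 3)*(-29)) = 3*(-14*(-29)) = 3*406 = 1218)
m(P) = 1 + P/3 (m(P) = P/P + P/3 = 1 + P*(1/3) = 1 + P/3)
(M(m(4)) + J) - 1643 = ((1 + (1/3)*4) + 1218) - 1643 = ((1 + 4/3) + 1218) - 1643 = (7/3 + 1218) - 1643 = 3661/3 - 1643 = -1268/3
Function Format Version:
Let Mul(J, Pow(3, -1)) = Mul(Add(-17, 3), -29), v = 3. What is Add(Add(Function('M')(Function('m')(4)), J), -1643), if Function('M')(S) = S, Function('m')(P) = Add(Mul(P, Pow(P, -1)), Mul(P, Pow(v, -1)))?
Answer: Rational(-1268, 3) ≈ -422.67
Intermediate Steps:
J = 1218 (J = Mul(3, Mul(Add(-17, 3), -29)) = Mul(3, Mul(-14, -29)) = Mul(3, 406) = 1218)
Function('m')(P) = Add(1, Mul(Rational(1, 3), P)) (Function('m')(P) = Add(Mul(P, Pow(P, -1)), Mul(P, Pow(3, -1))) = Add(1, Mul(P, Rational(1, 3))) = Add(1, Mul(Rational(1, 3), P)))
Add(Add(Function('M')(Function('m')(4)), J), -1643) = Add(Add(Add(1, Mul(Rational(1, 3), 4)), 1218), -1643) = Add(Add(Add(1, Rational(4, 3)), 1218), -1643) = Add(Add(Rational(7, 3), 1218), -1643) = Add(Rational(3661, 3), -1643) = Rational(-1268, 3)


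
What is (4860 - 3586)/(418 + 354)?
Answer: 637/386 ≈ 1.6503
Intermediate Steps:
(4860 - 3586)/(418 + 354) = 1274/772 = 1274*(1/772) = 637/386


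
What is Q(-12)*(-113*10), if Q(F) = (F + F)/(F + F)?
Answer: -1130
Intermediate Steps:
Q(F) = 1 (Q(F) = (2*F)/((2*F)) = (2*F)*(1/(2*F)) = 1)
Q(-12)*(-113*10) = 1*(-113*10) = 1*(-1130) = -1130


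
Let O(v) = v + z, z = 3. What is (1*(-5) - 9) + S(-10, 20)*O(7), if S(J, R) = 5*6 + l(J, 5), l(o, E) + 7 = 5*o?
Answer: -284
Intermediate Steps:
O(v) = 3 + v (O(v) = v + 3 = 3 + v)
l(o, E) = -7 + 5*o
S(J, R) = 23 + 5*J (S(J, R) = 5*6 + (-7 + 5*J) = 30 + (-7 + 5*J) = 23 + 5*J)
(1*(-5) - 9) + S(-10, 20)*O(7) = (1*(-5) - 9) + (23 + 5*(-10))*(3 + 7) = (-5 - 9) + (23 - 50)*10 = -14 - 27*10 = -14 - 270 = -284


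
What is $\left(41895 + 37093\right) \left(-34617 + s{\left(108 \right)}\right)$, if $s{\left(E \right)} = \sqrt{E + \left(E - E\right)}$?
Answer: $-2734327596 + 473928 \sqrt{3} \approx -2.7335 \cdot 10^{9}$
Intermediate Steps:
$s{\left(E \right)} = \sqrt{E}$ ($s{\left(E \right)} = \sqrt{E + 0} = \sqrt{E}$)
$\left(41895 + 37093\right) \left(-34617 + s{\left(108 \right)}\right) = \left(41895 + 37093\right) \left(-34617 + \sqrt{108}\right) = 78988 \left(-34617 + 6 \sqrt{3}\right) = -2734327596 + 473928 \sqrt{3}$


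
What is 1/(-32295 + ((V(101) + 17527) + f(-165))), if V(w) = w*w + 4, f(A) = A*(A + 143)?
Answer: -1/933 ≈ -0.0010718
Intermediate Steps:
f(A) = A*(143 + A)
V(w) = 4 + w² (V(w) = w² + 4 = 4 + w²)
1/(-32295 + ((V(101) + 17527) + f(-165))) = 1/(-32295 + (((4 + 101²) + 17527) - 165*(143 - 165))) = 1/(-32295 + (((4 + 10201) + 17527) - 165*(-22))) = 1/(-32295 + ((10205 + 17527) + 3630)) = 1/(-32295 + (27732 + 3630)) = 1/(-32295 + 31362) = 1/(-933) = -1/933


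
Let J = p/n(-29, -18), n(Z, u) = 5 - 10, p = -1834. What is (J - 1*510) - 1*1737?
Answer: -9401/5 ≈ -1880.2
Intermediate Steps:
n(Z, u) = -5
J = 1834/5 (J = -1834/(-5) = -1834*(-⅕) = 1834/5 ≈ 366.80)
(J - 1*510) - 1*1737 = (1834/5 - 1*510) - 1*1737 = (1834/5 - 510) - 1737 = -716/5 - 1737 = -9401/5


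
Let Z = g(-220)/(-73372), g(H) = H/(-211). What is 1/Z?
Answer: -3870373/55 ≈ -70370.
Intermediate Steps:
g(H) = -H/211 (g(H) = H*(-1/211) = -H/211)
Z = -55/3870373 (Z = -1/211*(-220)/(-73372) = (220/211)*(-1/73372) = -55/3870373 ≈ -1.4211e-5)
1/Z = 1/(-55/3870373) = -3870373/55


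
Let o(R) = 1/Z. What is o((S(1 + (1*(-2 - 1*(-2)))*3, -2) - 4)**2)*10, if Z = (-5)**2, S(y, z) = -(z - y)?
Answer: 2/5 ≈ 0.40000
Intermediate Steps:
S(y, z) = y - z
Z = 25
o(R) = 1/25
o((S(1 + (1*(-2 - 1*(-2)))*3, -2) - 4)**2)*10 = (1/25)*10 = 2/5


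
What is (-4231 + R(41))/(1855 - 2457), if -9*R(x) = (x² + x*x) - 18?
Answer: 41423/5418 ≈ 7.6454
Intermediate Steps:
R(x) = 2 - 2*x²/9 (R(x) = -((x² + x*x) - 18)/9 = -((x² + x²) - 18)/9 = -(2*x² - 18)/9 = -(-18 + 2*x²)/9 = 2 - 2*x²/9)
(-4231 + R(41))/(1855 - 2457) = (-4231 + (2 - 2/9*41²))/(1855 - 2457) = (-4231 + (2 - 2/9*1681))/(-602) = (-4231 + (2 - 3362/9))*(-1/602) = (-4231 - 3344/9)*(-1/602) = -41423/9*(-1/602) = 41423/5418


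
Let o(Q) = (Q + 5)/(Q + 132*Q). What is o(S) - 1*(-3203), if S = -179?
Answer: 76253995/23807 ≈ 3203.0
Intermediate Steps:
o(Q) = (5 + Q)/(133*Q) (o(Q) = (5 + Q)/((133*Q)) = (5 + Q)*(1/(133*Q)) = (5 + Q)/(133*Q))
o(S) - 1*(-3203) = (1/133)*(5 - 179)/(-179) - 1*(-3203) = (1/133)*(-1/179)*(-174) + 3203 = 174/23807 + 3203 = 76253995/23807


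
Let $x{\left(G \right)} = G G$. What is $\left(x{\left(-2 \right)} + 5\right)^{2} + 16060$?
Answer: $16141$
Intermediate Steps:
$x{\left(G \right)} = G^{2}$
$\left(x{\left(-2 \right)} + 5\right)^{2} + 16060 = \left(\left(-2\right)^{2} + 5\right)^{2} + 16060 = \left(4 + 5\right)^{2} + 16060 = 9^{2} + 16060 = 81 + 16060 = 16141$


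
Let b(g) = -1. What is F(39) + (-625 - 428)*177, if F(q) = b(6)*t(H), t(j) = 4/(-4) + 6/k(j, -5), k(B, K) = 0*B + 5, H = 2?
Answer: -931906/5 ≈ -1.8638e+5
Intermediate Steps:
k(B, K) = 5 (k(B, K) = 0 + 5 = 5)
t(j) = 1/5 (t(j) = 4/(-4) + 6/5 = 4*(-1/4) + 6*(1/5) = -1 + 6/5 = 1/5)
F(q) = -1/5 (F(q) = -1*1/5 = -1/5)
F(39) + (-625 - 428)*177 = -1/5 + (-625 - 428)*177 = -1/5 - 1053*177 = -1/5 - 186381 = -931906/5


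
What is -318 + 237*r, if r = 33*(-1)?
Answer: -8139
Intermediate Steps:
r = -33
-318 + 237*r = -318 + 237*(-33) = -318 - 7821 = -8139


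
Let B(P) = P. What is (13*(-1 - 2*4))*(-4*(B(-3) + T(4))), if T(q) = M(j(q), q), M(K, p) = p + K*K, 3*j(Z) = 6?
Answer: 2340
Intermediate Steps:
j(Z) = 2 (j(Z) = (1/3)*6 = 2)
M(K, p) = p + K**2
T(q) = 4 + q (T(q) = q + 2**2 = q + 4 = 4 + q)
(13*(-1 - 2*4))*(-4*(B(-3) + T(4))) = (13*(-1 - 2*4))*(-4*(-3 + (4 + 4))) = (13*(-1 - 8))*(-4*(-3 + 8)) = (13*(-9))*(-4*5) = -117*(-20) = 2340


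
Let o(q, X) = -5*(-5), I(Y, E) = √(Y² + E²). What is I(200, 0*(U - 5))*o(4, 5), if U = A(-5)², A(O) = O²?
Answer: 5000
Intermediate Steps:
U = 625 (U = ((-5)²)² = 25² = 625)
I(Y, E) = √(E² + Y²)
o(q, X) = 25
I(200, 0*(U - 5))*o(4, 5) = √((0*(625 - 5))² + 200²)*25 = √((0*620)² + 40000)*25 = √(0² + 40000)*25 = √(0 + 40000)*25 = √40000*25 = 200*25 = 5000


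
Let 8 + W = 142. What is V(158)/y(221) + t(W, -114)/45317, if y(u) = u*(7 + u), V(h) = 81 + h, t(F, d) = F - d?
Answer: 23326987/2283432996 ≈ 0.010216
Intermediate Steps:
W = 134 (W = -8 + 142 = 134)
V(158)/y(221) + t(W, -114)/45317 = (81 + 158)/((221*(7 + 221))) + (134 - 1*(-114))/45317 = 239/((221*228)) + (134 + 114)*(1/45317) = 239/50388 + 248*(1/45317) = 239*(1/50388) + 248/45317 = 239/50388 + 248/45317 = 23326987/2283432996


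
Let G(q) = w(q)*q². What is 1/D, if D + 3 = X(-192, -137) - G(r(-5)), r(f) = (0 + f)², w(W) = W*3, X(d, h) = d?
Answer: -1/47070 ≈ -2.1245e-5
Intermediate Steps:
w(W) = 3*W
r(f) = f²
G(q) = 3*q³ (G(q) = (3*q)*q² = 3*q³)
D = -47070 (D = -3 + (-192 - 3*((-5)²)³) = -3 + (-192 - 3*25³) = -3 + (-192 - 3*15625) = -3 + (-192 - 1*46875) = -3 + (-192 - 46875) = -3 - 47067 = -47070)
1/D = 1/(-47070) = -1/47070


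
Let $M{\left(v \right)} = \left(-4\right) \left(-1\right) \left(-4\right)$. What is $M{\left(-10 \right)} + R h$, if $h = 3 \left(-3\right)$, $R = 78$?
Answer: $-718$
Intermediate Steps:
$h = -9$
$M{\left(v \right)} = -16$ ($M{\left(v \right)} = 4 \left(-4\right) = -16$)
$M{\left(-10 \right)} + R h = -16 + 78 \left(-9\right) = -16 - 702 = -718$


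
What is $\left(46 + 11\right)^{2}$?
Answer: $3249$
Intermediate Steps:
$\left(46 + 11\right)^{2} = 57^{2} = 3249$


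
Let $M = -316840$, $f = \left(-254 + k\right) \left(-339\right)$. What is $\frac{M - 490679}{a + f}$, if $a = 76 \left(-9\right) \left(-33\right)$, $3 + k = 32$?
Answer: $- \frac{269173}{32949} \approx -8.1694$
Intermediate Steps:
$k = 29$ ($k = -3 + 32 = 29$)
$f = 76275$ ($f = \left(-254 + 29\right) \left(-339\right) = \left(-225\right) \left(-339\right) = 76275$)
$a = 22572$ ($a = \left(-684\right) \left(-33\right) = 22572$)
$\frac{M - 490679}{a + f} = \frac{-316840 - 490679}{22572 + 76275} = - \frac{807519}{98847} = \left(-807519\right) \frac{1}{98847} = - \frac{269173}{32949}$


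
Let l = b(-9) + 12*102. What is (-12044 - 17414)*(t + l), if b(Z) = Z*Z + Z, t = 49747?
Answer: -1503624694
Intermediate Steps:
b(Z) = Z + Z² (b(Z) = Z² + Z = Z + Z²)
l = 1296 (l = -9*(1 - 9) + 12*102 = -9*(-8) + 1224 = 72 + 1224 = 1296)
(-12044 - 17414)*(t + l) = (-12044 - 17414)*(49747 + 1296) = -29458*51043 = -1503624694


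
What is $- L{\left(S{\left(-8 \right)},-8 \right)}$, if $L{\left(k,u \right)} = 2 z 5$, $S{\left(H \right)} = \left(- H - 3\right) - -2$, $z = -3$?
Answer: $30$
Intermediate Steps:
$S{\left(H \right)} = -1 - H$ ($S{\left(H \right)} = \left(-3 - H\right) + 2 = -1 - H$)
$L{\left(k,u \right)} = -30$ ($L{\left(k,u \right)} = 2 \left(-3\right) 5 = \left(-6\right) 5 = -30$)
$- L{\left(S{\left(-8 \right)},-8 \right)} = \left(-1\right) \left(-30\right) = 30$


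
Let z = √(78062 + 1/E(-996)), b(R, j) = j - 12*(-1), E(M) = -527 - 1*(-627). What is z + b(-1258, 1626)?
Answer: 1638 + √7806201/10 ≈ 1917.4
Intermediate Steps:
E(M) = 100 (E(M) = -527 + 627 = 100)
b(R, j) = 12 + j (b(R, j) = j + 12 = 12 + j)
z = √7806201/10 (z = √(78062 + 1/100) = √(7806201/100) = √7806201/10 ≈ 279.40)
z + b(-1258, 1626) = √7806201/10 + (12 + 1626) = √7806201/10 + 1638 = 1638 + √7806201/10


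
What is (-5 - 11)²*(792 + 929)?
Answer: 440576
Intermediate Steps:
(-5 - 11)²*(792 + 929) = (-16)²*1721 = 256*1721 = 440576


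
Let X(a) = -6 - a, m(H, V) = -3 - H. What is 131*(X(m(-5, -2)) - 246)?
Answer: -33274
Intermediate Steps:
131*(X(m(-5, -2)) - 246) = 131*((-6 - (-3 - 1*(-5))) - 246) = 131*((-6 - (-3 + 5)) - 246) = 131*((-6 - 1*2) - 246) = 131*((-6 - 2) - 246) = 131*(-8 - 246) = 131*(-254) = -33274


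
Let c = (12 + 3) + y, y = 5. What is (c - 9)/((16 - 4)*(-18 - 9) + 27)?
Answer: -1/27 ≈ -0.037037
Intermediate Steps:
c = 20 (c = (12 + 3) + 5 = 15 + 5 = 20)
(c - 9)/((16 - 4)*(-18 - 9) + 27) = (20 - 9)/((16 - 4)*(-18 - 9) + 27) = 11/(12*(-27) + 27) = 11/(-324 + 27) = 11/(-297) = -1/297*11 = -1/27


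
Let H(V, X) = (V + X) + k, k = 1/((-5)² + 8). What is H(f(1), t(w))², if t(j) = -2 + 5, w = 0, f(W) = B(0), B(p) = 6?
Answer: 88804/1089 ≈ 81.546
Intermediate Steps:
f(W) = 6
k = 1/33 (k = 1/(25 + 8) = 1/33 ≈ 0.030303)
t(j) = 3
H(V, X) = 1/33 + V + X (H(V, X) = (V + X) + 1/33 = 1/33 + V + X)
H(f(1), t(w))² = (1/33 + 6 + 3)² = (298/33)² = 88804/1089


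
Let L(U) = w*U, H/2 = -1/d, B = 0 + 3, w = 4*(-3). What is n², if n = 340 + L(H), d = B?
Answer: 121104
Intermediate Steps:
w = -12
B = 3
d = 3
H = -⅔ (H = 2*(-1/3) = 2*(-1*⅓) = 2*(-⅓) = -⅔ ≈ -0.66667)
L(U) = -12*U
n = 348 (n = 340 - 12*(-⅔) = 340 + 8 = 348)
n² = 348² = 121104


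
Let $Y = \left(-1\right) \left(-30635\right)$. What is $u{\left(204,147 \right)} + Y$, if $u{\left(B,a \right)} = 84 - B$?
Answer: $30515$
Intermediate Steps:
$Y = 30635$
$u{\left(204,147 \right)} + Y = \left(84 - 204\right) + 30635 = -120 + 30635 = 30515$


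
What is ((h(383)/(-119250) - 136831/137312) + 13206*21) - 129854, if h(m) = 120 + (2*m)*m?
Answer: 1207358578668937/8187228000 ≈ 1.4747e+5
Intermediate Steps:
h(m) = 120 + 2*m²
((h(383)/(-119250) - 136831/137312) + 13206*21) - 129854 = (((120 + 2*383²)/(-119250) - 136831/137312) + 13206*21) - 129854 = (((120 + 2*146689)*(-1/119250) - 136831*1/137312) + 277326) - 129854 = (((120 + 293378)*(-1/119250) - 136831/137312) + 277326) - 129854 = ((293498*(-1/119250) - 136831/137312) + 277326) - 129854 = ((-146749/59625 - 136831/137312) + 277326) - 129854 = (-28308947063/8187228000 + 277326) - 129854 = 2270502883380937/8187228000 - 129854 = 1207358578668937/8187228000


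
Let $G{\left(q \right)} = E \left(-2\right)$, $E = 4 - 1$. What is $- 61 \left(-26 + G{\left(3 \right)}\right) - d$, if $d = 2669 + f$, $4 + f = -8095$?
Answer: $7382$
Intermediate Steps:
$f = -8099$ ($f = -4 - 8095 = -8099$)
$E = 3$ ($E = 4 - 1 = 3$)
$G{\left(q \right)} = -6$ ($G{\left(q \right)} = 3 \left(-2\right) = -6$)
$d = -5430$ ($d = 2669 - 8099 = -5430$)
$- 61 \left(-26 + G{\left(3 \right)}\right) - d = - 61 \left(-26 - 6\right) - -5430 = \left(-61\right) \left(-32\right) + 5430 = 1952 + 5430 = 7382$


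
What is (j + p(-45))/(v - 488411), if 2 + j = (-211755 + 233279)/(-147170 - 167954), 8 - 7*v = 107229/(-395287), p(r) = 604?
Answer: -6248272753049/5069873836438614 ≈ -0.0012324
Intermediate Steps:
v = 467075/395287 (v = 8/7 - 107229/(7*(-395287)) = 8/7 - 107229*(-1)/(7*395287) = 8/7 - ⅐*(-107229/395287) = 8/7 + 107229/2767009 = 467075/395287 ≈ 1.1816)
j = -162943/78781 (j = -2 + (-211755 + 233279)/(-147170 - 167954) = -2 + 21524/(-315124) = -2 + 21524*(-1/315124) = -2 - 5381/78781 = -162943/78781 ≈ -2.0683)
(j + p(-45))/(v - 488411) = (-162943/78781 + 604)/(467075/395287 - 488411) = 47420781/(78781*(-193062051882/395287)) = (47420781/78781)*(-395287/193062051882) = -6248272753049/5069873836438614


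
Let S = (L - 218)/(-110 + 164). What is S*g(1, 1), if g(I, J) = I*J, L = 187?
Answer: -31/54 ≈ -0.57407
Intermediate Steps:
S = -31/54 (S = (187 - 218)/(-110 + 164) = -31/54 ≈ -0.57407)
S*g(1, 1) = -31/54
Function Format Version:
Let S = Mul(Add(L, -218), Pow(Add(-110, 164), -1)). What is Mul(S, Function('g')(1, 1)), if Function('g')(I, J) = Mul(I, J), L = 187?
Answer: Rational(-31, 54) ≈ -0.57407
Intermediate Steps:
S = Rational(-31, 54) (S = Mul(Add(187, -218), Pow(Add(-110, 164), -1)) = Mul(-31, Pow(54, -1)) = Mul(-31, Rational(1, 54)) = Rational(-31, 54) ≈ -0.57407)
Mul(S, Function('g')(1, 1)) = Mul(Rational(-31, 54), Mul(1, 1)) = Mul(Rational(-31, 54), 1) = Rational(-31, 54)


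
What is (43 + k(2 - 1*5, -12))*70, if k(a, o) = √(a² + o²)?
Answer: 3010 + 210*√17 ≈ 3875.9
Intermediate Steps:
(43 + k(2 - 1*5, -12))*70 = (43 + √((2 - 1*5)² + (-12)²))*70 = (43 + √((2 - 5)² + 144))*70 = (43 + √((-3)² + 144))*70 = (43 + √(9 + 144))*70 = (43 + √153)*70 = (43 + 3*√17)*70 = 3010 + 210*√17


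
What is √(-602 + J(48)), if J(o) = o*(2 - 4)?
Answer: I*√698 ≈ 26.42*I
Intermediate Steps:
J(o) = -2*o (J(o) = o*(-2) = -2*o)
√(-602 + J(48)) = √(-602 - 2*48) = √(-602 - 96) = √(-698) = I*√698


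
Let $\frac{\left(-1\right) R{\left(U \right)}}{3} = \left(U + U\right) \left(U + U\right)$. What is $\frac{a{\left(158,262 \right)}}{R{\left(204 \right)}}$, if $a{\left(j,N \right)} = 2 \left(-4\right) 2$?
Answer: $\frac{1}{31212} \approx 3.2039 \cdot 10^{-5}$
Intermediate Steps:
$R{\left(U \right)} = - 12 U^{2}$ ($R{\left(U \right)} = - 3 \left(U + U\right) \left(U + U\right) = - 3 \cdot 2 U 2 U = - 3 \cdot 4 U^{2} = - 12 U^{2}$)
$a{\left(j,N \right)} = -16$ ($a{\left(j,N \right)} = \left(-8\right) 2 = -16$)
$\frac{a{\left(158,262 \right)}}{R{\left(204 \right)}} = - \frac{16}{\left(-12\right) 204^{2}} = - \frac{16}{\left(-12\right) 41616} = - \frac{16}{-499392} = \left(-16\right) \left(- \frac{1}{499392}\right) = \frac{1}{31212}$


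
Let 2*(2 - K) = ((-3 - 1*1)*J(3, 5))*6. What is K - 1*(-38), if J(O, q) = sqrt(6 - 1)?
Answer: 40 + 12*sqrt(5) ≈ 66.833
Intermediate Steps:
J(O, q) = sqrt(5)
K = 2 + 12*sqrt(5) (K = 2 - (-3 - 1*1)*sqrt(5)*6/2 = 2 - (-3 - 1)*sqrt(5)*6/2 = 2 - (-4*sqrt(5))*6/2 = 2 - (-12)*sqrt(5) = 2 + 12*sqrt(5) ≈ 28.833)
K - 1*(-38) = (2 + 12*sqrt(5)) - 1*(-38) = (2 + 12*sqrt(5)) + 38 = 40 + 12*sqrt(5)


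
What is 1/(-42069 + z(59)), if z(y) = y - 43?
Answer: -1/42053 ≈ -2.3780e-5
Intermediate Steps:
z(y) = -43 + y
1/(-42069 + z(59)) = 1/(-42069 + (-43 + 59)) = 1/(-42069 + 16) = 1/(-42053) = -1/42053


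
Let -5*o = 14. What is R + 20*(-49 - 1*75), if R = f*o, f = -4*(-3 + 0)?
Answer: -12568/5 ≈ -2513.6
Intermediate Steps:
o = -14/5 (o = -⅕*14 = -14/5 ≈ -2.8000)
f = 12 (f = -4*(-3) = 12)
R = -168/5 (R = 12*(-14/5) = -168/5 ≈ -33.600)
R + 20*(-49 - 1*75) = -168/5 + 20*(-49 - 1*75) = -168/5 + 20*(-49 - 75) = -168/5 + 20*(-124) = -168/5 - 2480 = -12568/5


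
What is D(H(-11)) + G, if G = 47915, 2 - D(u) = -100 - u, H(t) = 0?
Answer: 48017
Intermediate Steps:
D(u) = 102 + u (D(u) = 2 - (-100 - u) = 2 + (100 + u) = 102 + u)
D(H(-11)) + G = (102 + 0) + 47915 = 102 + 47915 = 48017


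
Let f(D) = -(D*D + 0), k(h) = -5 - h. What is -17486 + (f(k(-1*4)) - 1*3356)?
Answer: -20843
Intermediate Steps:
f(D) = -D² (f(D) = -(D² + 0) = -D²)
-17486 + (f(k(-1*4)) - 1*3356) = -17486 + (-(-5 - (-1)*4)² - 1*3356) = -17486 + (-(-5 - 1*(-4))² - 3356) = -17486 + (-(-5 + 4)² - 3356) = -17486 + (-1*(-1)² - 3356) = -17486 + (-1*1 - 3356) = -17486 + (-1 - 3356) = -17486 - 3357 = -20843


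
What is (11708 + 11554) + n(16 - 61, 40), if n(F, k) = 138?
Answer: 23400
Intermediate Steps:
(11708 + 11554) + n(16 - 61, 40) = (11708 + 11554) + 138 = 23262 + 138 = 23400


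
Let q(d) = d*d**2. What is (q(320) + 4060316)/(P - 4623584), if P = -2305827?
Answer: -36828316/6929411 ≈ -5.3148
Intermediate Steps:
q(d) = d**3
(q(320) + 4060316)/(P - 4623584) = (320**3 + 4060316)/(-2305827 - 4623584) = (32768000 + 4060316)/(-6929411) = 36828316*(-1/6929411) = -36828316/6929411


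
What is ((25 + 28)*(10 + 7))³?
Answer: 731432701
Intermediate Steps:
((25 + 28)*(10 + 7))³ = (53*17)³ = 901³ = 731432701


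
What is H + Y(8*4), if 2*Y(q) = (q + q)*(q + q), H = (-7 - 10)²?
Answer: 2337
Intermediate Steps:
H = 289 (H = (-17)² = 289)
Y(q) = 2*q² (Y(q) = ((q + q)*(q + q))/2 = ((2*q)*(2*q))/2 = (4*q²)/2 = 2*q²)
H + Y(8*4) = 289 + 2*(8*4)² = 289 + 2*32² = 289 + 2*1024 = 289 + 2048 = 2337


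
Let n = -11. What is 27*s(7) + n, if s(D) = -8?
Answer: -227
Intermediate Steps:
27*s(7) + n = 27*(-8) - 11 = -216 - 11 = -227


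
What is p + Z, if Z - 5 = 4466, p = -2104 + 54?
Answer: 2421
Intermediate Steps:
p = -2050
Z = 4471 (Z = 5 + 4466 = 4471)
p + Z = -2050 + 4471 = 2421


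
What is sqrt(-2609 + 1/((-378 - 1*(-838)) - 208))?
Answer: I*sqrt(4602269)/42 ≈ 51.078*I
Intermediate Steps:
sqrt(-2609 + 1/((-378 - 1*(-838)) - 208)) = sqrt(-2609 + 1/((-378 + 838) - 208)) = sqrt(-2609 + 1/(460 - 208)) = sqrt(-2609 + 1/252) = sqrt(-657467/252) = I*sqrt(4602269)/42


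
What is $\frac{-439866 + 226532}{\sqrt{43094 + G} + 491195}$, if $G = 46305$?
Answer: $- \frac{52394297065}{120636219313} + \frac{106667 \sqrt{89399}}{120636219313} \approx -0.43405$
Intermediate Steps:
$\frac{-439866 + 226532}{\sqrt{43094 + G} + 491195} = \frac{-439866 + 226532}{\sqrt{43094 + 46305} + 491195} = - \frac{213334}{\sqrt{89399} + 491195} = - \frac{213334}{491195 + \sqrt{89399}}$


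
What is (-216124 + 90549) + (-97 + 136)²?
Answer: -124054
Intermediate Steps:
(-216124 + 90549) + (-97 + 136)² = -125575 + 39² = -125575 + 1521 = -124054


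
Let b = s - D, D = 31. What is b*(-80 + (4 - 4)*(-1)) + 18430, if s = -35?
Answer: 23710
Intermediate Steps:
b = -66 (b = -35 - 1*31 = -35 - 31 = -66)
b*(-80 + (4 - 4)*(-1)) + 18430 = -66*(-80 + (4 - 4)*(-1)) + 18430 = -66*(-80 + 0*(-1)) + 18430 = -66*(-80 + 0) + 18430 = -66*(-80) + 18430 = 5280 + 18430 = 23710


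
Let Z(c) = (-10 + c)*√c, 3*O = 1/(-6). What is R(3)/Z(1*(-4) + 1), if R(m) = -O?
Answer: I*√3/702 ≈ 0.0024673*I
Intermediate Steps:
O = -1/18 (O = (⅓)/(-6) = (⅓)*(-⅙) = -1/18 ≈ -0.055556)
Z(c) = √c*(-10 + c)
R(m) = 1/18 (R(m) = -1*(-1/18) = 1/18)
R(3)/Z(1*(-4) + 1) = 1/(18*((√(1*(-4) + 1)*(-10 + (1*(-4) + 1))))) = 1/(18*((√(-4 + 1)*(-10 + (-4 + 1))))) = 1/(18*((√(-3)*(-10 - 3)))) = 1/(18*(((I*√3)*(-13)))) = 1/(18*((-13*I*√3))) = (I*√3/39)/18 = I*√3/702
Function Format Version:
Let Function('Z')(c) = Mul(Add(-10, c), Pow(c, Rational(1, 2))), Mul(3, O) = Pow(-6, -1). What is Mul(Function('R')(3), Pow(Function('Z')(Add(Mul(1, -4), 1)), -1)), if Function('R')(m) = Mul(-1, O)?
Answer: Mul(Rational(1, 702), I, Pow(3, Rational(1, 2))) ≈ Mul(0.0024673, I)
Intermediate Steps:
O = Rational(-1, 18) (O = Mul(Rational(1, 3), Pow(-6, -1)) = Mul(Rational(1, 3), Rational(-1, 6)) = Rational(-1, 18) ≈ -0.055556)
Function('Z')(c) = Mul(Pow(c, Rational(1, 2)), Add(-10, c))
Function('R')(m) = Rational(1, 18) (Function('R')(m) = Mul(-1, Rational(-1, 18)) = Rational(1, 18))
Mul(Function('R')(3), Pow(Function('Z')(Add(Mul(1, -4), 1)), -1)) = Mul(Rational(1, 18), Pow(Mul(Pow(Add(Mul(1, -4), 1), Rational(1, 2)), Add(-10, Add(Mul(1, -4), 1))), -1)) = Mul(Rational(1, 18), Pow(Mul(Pow(Add(-4, 1), Rational(1, 2)), Add(-10, Add(-4, 1))), -1)) = Mul(Rational(1, 18), Pow(Mul(Pow(-3, Rational(1, 2)), Add(-10, -3)), -1)) = Mul(Rational(1, 18), Pow(Mul(Mul(I, Pow(3, Rational(1, 2))), -13), -1)) = Mul(Rational(1, 18), Pow(Mul(-13, I, Pow(3, Rational(1, 2))), -1)) = Mul(Rational(1, 18), Mul(Rational(1, 39), I, Pow(3, Rational(1, 2)))) = Mul(Rational(1, 702), I, Pow(3, Rational(1, 2)))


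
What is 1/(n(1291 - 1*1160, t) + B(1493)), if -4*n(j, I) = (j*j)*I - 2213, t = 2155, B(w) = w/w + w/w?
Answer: -2/18489867 ≈ -1.0817e-7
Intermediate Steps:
B(w) = 2 (B(w) = 1 + 1 = 2)
n(j, I) = 2213/4 - I*j²/4 (n(j, I) = -((j*j)*I - 2213)/4 = -(j²*I - 2213)/4 = -(I*j² - 2213)/4 = -(-2213 + I*j²)/4 = 2213/4 - I*j²/4)
1/(n(1291 - 1*1160, t) + B(1493)) = 1/((2213/4 - ¼*2155*(1291 - 1*1160)²) + 2) = 1/((2213/4 - ¼*2155*(1291 - 1160)²) + 2) = 1/((2213/4 - ¼*2155*131²) + 2) = 1/((2213/4 - ¼*2155*17161) + 2) = 1/((2213/4 - 36981955/4) + 2) = 1/(-18489871/2 + 2) = 1/(-18489867/2) = -2/18489867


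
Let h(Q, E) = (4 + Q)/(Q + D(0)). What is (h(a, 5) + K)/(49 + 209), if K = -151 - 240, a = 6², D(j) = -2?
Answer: -2209/1462 ≈ -1.5109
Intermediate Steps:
a = 36
h(Q, E) = (4 + Q)/(-2 + Q) (h(Q, E) = (4 + Q)/(Q - 2) = (4 + Q)/(-2 + Q))
K = -391
(h(a, 5) + K)/(49 + 209) = ((4 + 36)/(-2 + 36) - 391)/(49 + 209) = (40/34 - 391)/258 = ((1/34)*40 - 391)*(1/258) = (20/17 - 391)*(1/258) = -6627/17*1/258 = -2209/1462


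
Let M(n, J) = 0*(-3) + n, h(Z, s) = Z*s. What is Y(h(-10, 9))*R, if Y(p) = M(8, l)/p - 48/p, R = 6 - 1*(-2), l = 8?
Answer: 32/9 ≈ 3.5556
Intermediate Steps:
M(n, J) = n (M(n, J) = 0 + n = n)
R = 8 (R = 6 + 2 = 8)
Y(p) = -40/p (Y(p) = 8/p - 48/p = -40/p)
Y(h(-10, 9))*R = -40/((-10*9))*8 = -40/(-90)*8 = -40*(-1/90)*8 = (4/9)*8 = 32/9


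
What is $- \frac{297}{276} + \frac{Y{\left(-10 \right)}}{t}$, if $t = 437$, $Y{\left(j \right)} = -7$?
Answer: $- \frac{83}{76} \approx -1.0921$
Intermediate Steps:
$- \frac{297}{276} + \frac{Y{\left(-10 \right)}}{t} = - \frac{297}{276} - \frac{7}{437} = \left(-297\right) \frac{1}{276} - \frac{7}{437} = - \frac{99}{92} - \frac{7}{437} = - \frac{83}{76}$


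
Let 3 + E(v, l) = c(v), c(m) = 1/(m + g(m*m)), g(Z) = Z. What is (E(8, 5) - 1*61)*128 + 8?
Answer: -73640/9 ≈ -8182.2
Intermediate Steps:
c(m) = 1/(m + m**2) (c(m) = 1/(m + m*m) = 1/(m + m**2))
E(v, l) = -3 + 1/(v*(1 + v))
(E(8, 5) - 1*61)*128 + 8 = ((-3 + 1/(8 + 8**2)) - 1*61)*128 + 8 = ((-3 + 1/(8 + 64)) - 61)*128 + 8 = ((-3 + 1/72) - 61)*128 + 8 = (-215/72 - 61)*128 + 8 = -4607/72*128 + 8 = -73712/9 + 8 = -73640/9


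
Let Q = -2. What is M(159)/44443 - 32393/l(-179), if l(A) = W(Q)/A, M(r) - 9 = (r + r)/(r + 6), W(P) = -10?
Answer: -2834655291729/4888730 ≈ -5.7984e+5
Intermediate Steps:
M(r) = 9 + 2*r/(6 + r) (M(r) = 9 + (r + r)/(r + 6) = 9 + (2*r)/(6 + r) = 9 + 2*r/(6 + r))
l(A) = -10/A
M(159)/44443 - 32393/l(-179) = ((54 + 11*159)/(6 + 159))/44443 - 32393/((-10/(-179))) = ((54 + 1749)/165)*(1/44443) - 32393/((-10*(-1/179))) = ((1/165)*1803)*(1/44443) - 32393/10/179 = (601/55)*(1/44443) - 32393*179/10 = 601/2444365 - 5798347/10 = -2834655291729/4888730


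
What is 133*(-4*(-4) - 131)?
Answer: -15295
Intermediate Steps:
133*(-4*(-4) - 131) = 133*(16 - 131) = 133*(-115) = -15295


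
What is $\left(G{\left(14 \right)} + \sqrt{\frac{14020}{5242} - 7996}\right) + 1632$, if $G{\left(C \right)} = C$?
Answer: $1646 + \frac{3 i \sqrt{6101252914}}{2621} \approx 1646.0 + 89.405 i$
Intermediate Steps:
$\left(G{\left(14 \right)} + \sqrt{\frac{14020}{5242} - 7996}\right) + 1632 = \left(14 + \sqrt{\frac{14020}{5242} - 7996}\right) + 1632 = \left(14 + \sqrt{14020 \cdot \frac{1}{5242} - 7996}\right) + 1632 = \left(14 + \sqrt{\frac{7010}{2621} - 7996}\right) + 1632 = \left(14 + \sqrt{- \frac{20950506}{2621}}\right) + 1632 = \left(14 + \frac{3 i \sqrt{6101252914}}{2621}\right) + 1632 = 1646 + \frac{3 i \sqrt{6101252914}}{2621}$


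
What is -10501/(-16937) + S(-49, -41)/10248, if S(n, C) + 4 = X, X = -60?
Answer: 13316285/21696297 ≈ 0.61376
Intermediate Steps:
S(n, C) = -64 (S(n, C) = -4 - 60 = -64)
-10501/(-16937) + S(-49, -41)/10248 = -10501/(-16937) - 64/10248 = -10501*(-1/16937) - 64*1/10248 = 10501/16937 - 8/1281 = 13316285/21696297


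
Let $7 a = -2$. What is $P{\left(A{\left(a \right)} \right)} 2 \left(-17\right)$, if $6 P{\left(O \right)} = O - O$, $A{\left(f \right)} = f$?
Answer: $0$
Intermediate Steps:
$a = - \frac{2}{7}$ ($a = \frac{1}{7} \left(-2\right) = - \frac{2}{7} \approx -0.28571$)
$P{\left(O \right)} = 0$ ($P{\left(O \right)} = \frac{O - O}{6} = \frac{1}{6} \cdot 0 = 0$)
$P{\left(A{\left(a \right)} \right)} 2 \left(-17\right) = 0 \cdot 2 \left(-17\right) = 0 \left(-17\right) = 0$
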